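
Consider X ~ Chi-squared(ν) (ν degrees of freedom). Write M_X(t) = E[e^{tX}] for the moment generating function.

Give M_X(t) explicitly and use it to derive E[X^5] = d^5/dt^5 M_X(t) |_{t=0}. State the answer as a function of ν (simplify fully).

M_X(t) = (1 - 2*t)^(-ν/2)

E[X^5] = M^(5)(0) = ν*(ν^4 + 20*ν^3 + 140*ν^2 + 400*ν + 384)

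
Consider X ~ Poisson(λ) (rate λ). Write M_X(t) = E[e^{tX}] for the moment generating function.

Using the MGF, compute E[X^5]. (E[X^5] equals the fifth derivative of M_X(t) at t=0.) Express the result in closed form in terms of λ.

M_X(t) = e^(λ*(e^(t) - 1))
M′(t) = λ*e^(-λ)*e^(t)*e^(λ*e^(t))
M′′(t) = (λ^2*e^(2*t)*e^(λ*e^(t)) + λ*e^(t)*e^(λ*e^(t)))*e^(-λ)
M′′′(t) = (λ^3*e^(3*t)*e^(λ*e^(t)) + 3*λ^2*e^(2*t)*e^(λ*e^(t)) + λ*e^(t)*e^(λ*e^(t)))*e^(-λ)
M′′′′(t) = (λ^4*e^(4*t)*e^(λ*e^(t)) + 6*λ^3*e^(3*t)*e^(λ*e^(t)) + 7*λ^2*e^(2*t)*e^(λ*e^(t)) + λ*e^(t)*e^(λ*e^(t)))*e^(-λ)
M′′′′′(t) = (λ^5*e^(5*t)*e^(λ*e^(t)) + 10*λ^4*e^(4*t)*e^(λ*e^(t)) + 25*λ^3*e^(3*t)*e^(λ*e^(t)) + 15*λ^2*e^(2*t)*e^(λ*e^(t)) + λ*e^(t)*e^(λ*e^(t)))*e^(-λ)

E[X^5] = M′′′′′(0) = λ*(λ^4 + 10*λ^3 + 25*λ^2 + 15*λ + 1)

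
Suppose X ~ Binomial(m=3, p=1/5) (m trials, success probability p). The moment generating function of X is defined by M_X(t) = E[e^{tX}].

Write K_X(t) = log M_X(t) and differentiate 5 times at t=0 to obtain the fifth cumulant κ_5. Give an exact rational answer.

M_X(t) = (e^(t)/5 + 4/5)^3
K_X(t) = log M_X(t) = 3*log(e^(t)/5 + 4/5)
K′(t) = 3*e^(t)/(e^(t) + 4)
K′′(t) = 12*e^(t)/(e^(2*t) + 8*e^(t) + 16)
K′′′(t) = (-12*e^(2*t) + 48*e^(t))/(e^(3*t) + 12*e^(2*t) + 48*e^(t) + 64)
K′′′′(t) = (12*e^(3*t) - 192*e^(2*t) + 192*e^(t))/(e^(4*t) + 16*e^(3*t) + 96*e^(2*t) + 256*e^(t) + 256)
K′′′′′(t) = (-12*e^(4*t) + 528*e^(3*t) - 2112*e^(2*t) + 768*e^(t))/(e^(5*t) + 20*e^(4*t) + 160*e^(3*t) + 640*e^(2*t) + 1280*e^(t) + 1024)

κ_5 = K′′′′′(0) = -828/3125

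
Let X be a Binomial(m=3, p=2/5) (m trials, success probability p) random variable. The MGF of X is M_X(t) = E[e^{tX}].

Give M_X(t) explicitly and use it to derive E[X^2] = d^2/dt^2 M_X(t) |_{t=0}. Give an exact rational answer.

E[X^2] = D^2[M](0) = 54/25

M_X(t) = (2*e^(t)/5 + 3/5)^3
D^2[M](t) = 72*e^(3*t)/125 + 144*e^(2*t)/125 + 54*e^(t)/125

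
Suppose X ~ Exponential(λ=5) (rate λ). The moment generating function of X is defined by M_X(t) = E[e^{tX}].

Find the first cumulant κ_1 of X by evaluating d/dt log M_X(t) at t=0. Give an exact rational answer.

κ_1 = D[K](0) = 1/5

M_X(t) = 5/(5 - t)
K_X(t) = log M_X(t) = -log(5 - t) + log(5)
D[K](t) = -1/(t - 5)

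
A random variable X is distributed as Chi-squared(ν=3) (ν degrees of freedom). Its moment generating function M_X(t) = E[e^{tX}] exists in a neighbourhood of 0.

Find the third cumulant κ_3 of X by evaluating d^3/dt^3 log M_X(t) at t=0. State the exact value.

M_X(t) = (1 - 2*t)^(-3/2)
K_X(t) = log M_X(t) = -3*log(1 - 2*t)/2
K^(3)(t) = -24/(8*t^3 - 12*t^2 + 6*t - 1)

κ_3 = K^(3)(0) = 24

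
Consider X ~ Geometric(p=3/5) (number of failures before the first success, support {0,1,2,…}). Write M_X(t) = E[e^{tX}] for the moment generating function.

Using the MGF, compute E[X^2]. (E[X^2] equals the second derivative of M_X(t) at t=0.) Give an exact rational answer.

M_X(t) = 3/(5*(1 - 2*e^(t)/5))
dM/dt = 6*e^(t)/(4*e^(2*t) - 20*e^(t) + 25)
d^2M/dt^2 = (-12*e^(2*t) - 30*e^(t))/(8*e^(3*t) - 60*e^(2*t) + 150*e^(t) - 125)

E[X^2] = d^2M/dt^2 |_{t=0} = 14/9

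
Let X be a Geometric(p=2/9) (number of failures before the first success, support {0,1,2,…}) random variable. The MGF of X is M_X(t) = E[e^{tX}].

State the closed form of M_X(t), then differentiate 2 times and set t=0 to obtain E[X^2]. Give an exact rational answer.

E[X^2] = D^2[M](0) = 28

M_X(t) = 2/(9*(1 - 7*e^(t)/9))
D^2[M](t) = (-98*e^(2*t) - 126*e^(t))/(343*e^(3*t) - 1323*e^(2*t) + 1701*e^(t) - 729)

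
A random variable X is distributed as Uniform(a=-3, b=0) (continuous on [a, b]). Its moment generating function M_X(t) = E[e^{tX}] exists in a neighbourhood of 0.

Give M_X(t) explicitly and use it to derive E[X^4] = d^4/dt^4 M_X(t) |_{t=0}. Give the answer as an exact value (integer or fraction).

M_X(t) = (1 - e^(-3*t))/(3*t)
D^4[M](t) = (-27*t^4 - 36*t^3 - 36*t^2 - 24*t + 8*e^(3*t) - 8)*e^(-3*t)/t^5

E[X^4] = D^4[M](0) = 81/5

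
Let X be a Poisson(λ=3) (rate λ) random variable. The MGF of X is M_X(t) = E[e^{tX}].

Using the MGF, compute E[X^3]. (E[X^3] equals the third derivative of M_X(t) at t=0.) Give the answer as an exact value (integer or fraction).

E[X^3] = M^(3)(0) = 57

M_X(t) = e^(3*e^(t) - 3)
M^(3)(t) = (27*e^(3*t)*e^(3*e^(t)) + 27*e^(2*t)*e^(3*e^(t)) + 3*e^(t)*e^(3*e^(t)))*e^(-3)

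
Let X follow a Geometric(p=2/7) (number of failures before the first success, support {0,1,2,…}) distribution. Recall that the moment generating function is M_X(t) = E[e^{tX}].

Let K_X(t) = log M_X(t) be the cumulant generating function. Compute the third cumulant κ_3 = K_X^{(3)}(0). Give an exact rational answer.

κ_3 = D^3[K](0) = 105/2

M_X(t) = 2/(7*(1 - 5*e^(t)/7))
K_X(t) = log M_X(t) = -log(1 - 5*e^(t)/7) - log(7) + log(2)
D^3[K](t) = (-175*e^(2*t) - 245*e^(t))/(125*e^(3*t) - 525*e^(2*t) + 735*e^(t) - 343)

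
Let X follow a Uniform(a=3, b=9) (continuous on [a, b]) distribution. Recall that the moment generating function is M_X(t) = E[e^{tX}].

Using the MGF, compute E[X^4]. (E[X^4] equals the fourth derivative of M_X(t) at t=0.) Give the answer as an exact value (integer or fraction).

M_X(t) = (e^(9*t) - e^(3*t))/(6*t)

E[X^4] = D^4[M](0) = 9801/5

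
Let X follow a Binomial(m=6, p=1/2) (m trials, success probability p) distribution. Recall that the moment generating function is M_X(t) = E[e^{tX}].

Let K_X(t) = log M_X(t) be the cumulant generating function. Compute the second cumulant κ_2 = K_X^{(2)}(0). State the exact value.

κ_2 = K^(2)(0) = 3/2

M_X(t) = (e^(t)/2 + 1/2)^6
K_X(t) = log M_X(t) = 6*log(e^(t)/2 + 1/2)
K^(2)(t) = 6*e^(t)/(e^(2*t) + 2*e^(t) + 1)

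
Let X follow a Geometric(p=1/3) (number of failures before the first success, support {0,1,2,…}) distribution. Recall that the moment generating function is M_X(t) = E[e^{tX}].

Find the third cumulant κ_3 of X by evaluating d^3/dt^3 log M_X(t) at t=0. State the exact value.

M_X(t) = 1/(3*(1 - 2*e^(t)/3))
K_X(t) = log M_X(t) = -log(1 - 2*e^(t)/3) - log(3)
dK/dt = -2*e^(t)/(2*e^(t) - 3)
d^2K/dt^2 = 6*e^(t)/(4*e^(2*t) - 12*e^(t) + 9)
d^3K/dt^3 = (-12*e^(2*t) - 18*e^(t))/(8*e^(3*t) - 36*e^(2*t) + 54*e^(t) - 27)

κ_3 = d^3K/dt^3 |_{t=0} = 30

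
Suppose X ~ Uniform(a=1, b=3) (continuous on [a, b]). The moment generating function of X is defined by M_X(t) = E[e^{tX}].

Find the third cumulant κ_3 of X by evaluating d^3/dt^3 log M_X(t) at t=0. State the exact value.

M_X(t) = (e^(3*t) - e^(t))/(2*t)
K_X(t) = log M_X(t) = -log(t) + log(e^(3*t) - e^(t)) - log(2)
dK/dt = (3*t*e^(2*t) - t - e^(2*t) + 1)/(t*e^(2*t) - t)
d^2K/dt^2 = (-4*t^2*e^(2*t) + e^(4*t) - 2*e^(2*t) + 1)/(t^2*e^(4*t) - 2*t^2*e^(2*t) + t^2)
d^3K/dt^3 = (8*t^3*e^(4*t) + 8*t^3*e^(2*t) - 2*e^(6*t) + 6*e^(4*t) - 6*e^(2*t) + 2)/(t^3*e^(6*t) - 3*t^3*e^(4*t) + 3*t^3*e^(2*t) - t^3)

κ_3 = d^3K/dt^3 |_{t=0} = 0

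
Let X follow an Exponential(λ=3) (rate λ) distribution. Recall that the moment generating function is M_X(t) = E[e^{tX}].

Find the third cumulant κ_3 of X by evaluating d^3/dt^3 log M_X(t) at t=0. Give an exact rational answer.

κ_3 = K^(3)(0) = 2/27

M_X(t) = 3/(3 - t)
K_X(t) = log M_X(t) = -log(3 - t) + log(3)
K^(3)(t) = -2/(t^3 - 9*t^2 + 27*t - 27)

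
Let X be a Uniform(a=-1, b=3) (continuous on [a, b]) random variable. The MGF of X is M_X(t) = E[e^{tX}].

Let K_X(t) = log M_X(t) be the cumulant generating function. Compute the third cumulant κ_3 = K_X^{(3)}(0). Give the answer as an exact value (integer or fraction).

κ_3 = K^(3)(0) = 0

M_X(t) = (e^(3*t) - e^(-t))/(4*t)
K_X(t) = log M_X(t) = -log(t) + log(e^(3*t) - e^(-t)) - 2*log(2)
K^(3)(t) = (64*t^3*e^(8*t) + 64*t^3*e^(4*t) - 2*e^(12*t) + 6*e^(8*t) - 6*e^(4*t) + 2)/(t^3*e^(12*t) - 3*t^3*e^(8*t) + 3*t^3*e^(4*t) - t^3)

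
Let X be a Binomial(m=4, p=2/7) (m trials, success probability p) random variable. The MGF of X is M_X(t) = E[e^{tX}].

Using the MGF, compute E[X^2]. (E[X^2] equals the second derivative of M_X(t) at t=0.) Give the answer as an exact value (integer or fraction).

E[X^2] = d^2M/dt^2 |_{t=0} = 104/49

M_X(t) = (2*e^(t)/7 + 5/7)^4
dM/dt = 64*e^(4*t)/2401 + 480*e^(3*t)/2401 + 1200*e^(2*t)/2401 + 1000*e^(t)/2401
d^2M/dt^2 = 256*e^(4*t)/2401 + 1440*e^(3*t)/2401 + 2400*e^(2*t)/2401 + 1000*e^(t)/2401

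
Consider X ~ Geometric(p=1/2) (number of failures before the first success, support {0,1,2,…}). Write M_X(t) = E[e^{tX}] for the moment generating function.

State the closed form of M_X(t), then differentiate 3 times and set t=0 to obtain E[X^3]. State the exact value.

M_X(t) = 1/(2*(1 - e^(t)/2))
dM/dt = e^(t)/(e^(2*t) - 4*e^(t) + 4)
d^2M/dt^2 = (-e^(2*t) - 2*e^(t))/(e^(3*t) - 6*e^(2*t) + 12*e^(t) - 8)
d^3M/dt^3 = (e^(3*t) + 8*e^(2*t) + 4*e^(t))/(e^(4*t) - 8*e^(3*t) + 24*e^(2*t) - 32*e^(t) + 16)

E[X^3] = d^3M/dt^3 |_{t=0} = 13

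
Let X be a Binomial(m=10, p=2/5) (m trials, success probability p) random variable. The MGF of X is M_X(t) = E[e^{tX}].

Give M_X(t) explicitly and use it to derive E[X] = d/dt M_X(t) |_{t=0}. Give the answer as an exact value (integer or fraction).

E[X] = dM/dt |_{t=0} = 4

M_X(t) = (2*e^(t)/5 + 3/5)^10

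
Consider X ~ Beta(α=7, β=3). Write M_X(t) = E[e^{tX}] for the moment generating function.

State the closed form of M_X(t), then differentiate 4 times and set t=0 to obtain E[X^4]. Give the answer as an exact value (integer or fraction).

E[X^4] = M′′′′(0) = 42/143

M_X(t) = ₁F₁(7; 10; t)
M′(t) = 7*₁F₁(8; 11; t)/10
M′′(t) = 28*₁F₁(9; 12; t)/55
M′′′(t) = 21*₁F₁(10; 13; t)/55
M′′′′(t) = 42*₁F₁(11; 14; t)/143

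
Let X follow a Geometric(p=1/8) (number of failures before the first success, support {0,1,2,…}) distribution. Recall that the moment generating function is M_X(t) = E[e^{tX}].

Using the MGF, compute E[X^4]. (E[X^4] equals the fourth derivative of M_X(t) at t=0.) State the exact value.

M_X(t) = 1/(8*(1 - 7*e^(t)/8))
dM/dt = 7*e^(t)/(49*e^(2*t) - 112*e^(t) + 64)
d^2M/dt^2 = (-49*e^(2*t) - 56*e^(t))/(343*e^(3*t) - 1176*e^(2*t) + 1344*e^(t) - 512)
d^3M/dt^3 = (343*e^(3*t) + 1568*e^(2*t) + 448*e^(t))/(2401*e^(4*t) - 10976*e^(3*t) + 18816*e^(2*t) - 14336*e^(t) + 4096)
d^4M/dt^4 = (-2401*e^(4*t) - 30184*e^(3*t) - 34496*e^(2*t) - 3584*e^(t))/(16807*e^(5*t) - 96040*e^(4*t) + 219520*e^(3*t) - 250880*e^(2*t) + 143360*e^(t) - 32768)

E[X^4] = d^4M/dt^4 |_{t=0} = 70665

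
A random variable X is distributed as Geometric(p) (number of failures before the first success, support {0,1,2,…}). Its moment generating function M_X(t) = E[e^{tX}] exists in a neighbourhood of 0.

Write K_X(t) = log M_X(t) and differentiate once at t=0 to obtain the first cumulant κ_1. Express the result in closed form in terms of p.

κ_1 = K^(1)(0) = (1 - p)/p

M_X(t) = p/(-(1 - p)*e^(t) + 1)
K_X(t) = log M_X(t) = log(p) - log(-(1 - p)*e^(t) + 1)
K^(1)(t) = (-p*e^(t) + e^(t))/(p*e^(t) - e^(t) + 1)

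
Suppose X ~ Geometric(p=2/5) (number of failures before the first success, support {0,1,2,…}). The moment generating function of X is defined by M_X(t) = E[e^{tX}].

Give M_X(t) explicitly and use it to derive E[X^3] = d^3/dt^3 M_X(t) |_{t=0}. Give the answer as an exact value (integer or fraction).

M_X(t) = 2/(5*(1 - 3*e^(t)/5))
D^3[M](t) = (54*e^(3*t) + 360*e^(2*t) + 150*e^(t))/(81*e^(4*t) - 540*e^(3*t) + 1350*e^(2*t) - 1500*e^(t) + 625)

E[X^3] = D^3[M](0) = 141/4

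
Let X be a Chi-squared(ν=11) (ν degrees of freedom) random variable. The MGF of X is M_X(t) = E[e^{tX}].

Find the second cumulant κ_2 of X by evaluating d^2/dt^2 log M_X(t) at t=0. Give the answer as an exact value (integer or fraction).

M_X(t) = (1 - 2*t)^(-11/2)
K_X(t) = log M_X(t) = -11*log(1 - 2*t)/2
dK/dt = -11/(2*t - 1)
d^2K/dt^2 = 22/(4*t^2 - 4*t + 1)

κ_2 = d^2K/dt^2 |_{t=0} = 22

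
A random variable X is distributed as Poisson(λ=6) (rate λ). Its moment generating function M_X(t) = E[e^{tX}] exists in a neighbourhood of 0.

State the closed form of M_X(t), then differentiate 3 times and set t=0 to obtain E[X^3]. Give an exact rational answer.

M_X(t) = e^(6*e^(t) - 6)
dM/dt = 6*e^(-6)*e^(t)*e^(6*e^(t))
d^2M/dt^2 = (36*e^(2*t)*e^(6*e^(t)) + 6*e^(t)*e^(6*e^(t)))*e^(-6)
d^3M/dt^3 = (216*e^(3*t)*e^(6*e^(t)) + 108*e^(2*t)*e^(6*e^(t)) + 6*e^(t)*e^(6*e^(t)))*e^(-6)

E[X^3] = d^3M/dt^3 |_{t=0} = 330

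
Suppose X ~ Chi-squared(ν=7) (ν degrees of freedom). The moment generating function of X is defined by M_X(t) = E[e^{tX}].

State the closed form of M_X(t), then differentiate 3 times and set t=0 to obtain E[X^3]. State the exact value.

E[X^3] = D^3[M](0) = 693

M_X(t) = (1 - 2*t)^(-7/2)
D^3[M](t) = 693/(64*t^6*√(1 - 2*t) - 192*t^5*√(1 - 2*t) + 240*t^4*√(1 - 2*t) - 160*t^3*√(1 - 2*t) + 60*t^2*√(1 - 2*t) - 12*t*√(1 - 2*t) + √(1 - 2*t))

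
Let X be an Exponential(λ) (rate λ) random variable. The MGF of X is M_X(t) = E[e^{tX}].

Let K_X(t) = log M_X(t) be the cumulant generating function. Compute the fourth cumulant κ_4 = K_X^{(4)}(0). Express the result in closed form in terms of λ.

κ_4 = d^4K/dt^4 |_{t=0} = 6/λ^4

M_X(t) = λ/(λ - t)
K_X(t) = log M_X(t) = log(λ) - log(λ - t)
dK/dt = -1/(-λ + t)
d^2K/dt^2 = 1/(λ^2 - 2*λ*t + t^2)
d^3K/dt^3 = -2/(-λ^3 + 3*λ^2*t - 3*λ*t^2 + t^3)
d^4K/dt^4 = 6/(λ^4 - 4*λ^3*t + 6*λ^2*t^2 - 4*λ*t^3 + t^4)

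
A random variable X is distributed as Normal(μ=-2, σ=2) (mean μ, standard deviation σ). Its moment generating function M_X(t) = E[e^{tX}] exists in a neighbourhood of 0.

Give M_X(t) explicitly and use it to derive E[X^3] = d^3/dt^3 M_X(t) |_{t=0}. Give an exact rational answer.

M_X(t) = e^(2*t^2 - 2*t)
D^3[M](t) = (64*t^3*e^(2*t^2) - 96*t^2*e^(2*t^2) + 96*t*e^(2*t^2) - 32*e^(2*t^2))*e^(-2*t)

E[X^3] = D^3[M](0) = -32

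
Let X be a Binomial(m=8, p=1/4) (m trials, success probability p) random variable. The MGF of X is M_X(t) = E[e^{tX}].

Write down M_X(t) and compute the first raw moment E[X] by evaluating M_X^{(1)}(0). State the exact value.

E[X] = M^(1)(0) = 2

M_X(t) = (e^(t)/4 + 3/4)^8
M^(1)(t) = e^(8*t)/8192 + 21*e^(7*t)/8192 + 189*e^(6*t)/8192 + 945*e^(5*t)/8192 + 2835*e^(4*t)/8192 + 5103*e^(3*t)/8192 + 5103*e^(2*t)/8192 + 2187*e^(t)/8192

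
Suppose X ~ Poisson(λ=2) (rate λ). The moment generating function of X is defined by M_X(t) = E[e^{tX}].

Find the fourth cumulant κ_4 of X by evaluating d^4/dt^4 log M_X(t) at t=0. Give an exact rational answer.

κ_4 = d^4K/dt^4 |_{t=0} = 2

M_X(t) = e^(2*e^(t) - 2)
K_X(t) = log M_X(t) = 2*e^(t) - 2
dK/dt = 2*e^(t)
d^2K/dt^2 = 2*e^(t)
d^3K/dt^3 = 2*e^(t)
d^4K/dt^4 = 2*e^(t)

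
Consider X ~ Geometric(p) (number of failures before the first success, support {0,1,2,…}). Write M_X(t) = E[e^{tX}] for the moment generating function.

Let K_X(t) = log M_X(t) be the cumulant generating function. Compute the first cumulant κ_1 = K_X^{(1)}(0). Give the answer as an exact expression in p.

M_X(t) = p/(-(1 - p)*e^(t) + 1)
K_X(t) = log M_X(t) = log(p) - log(-(1 - p)*e^(t) + 1)
D[K](t) = (-p*e^(t) + e^(t))/(p*e^(t) - e^(t) + 1)

κ_1 = D[K](0) = (1 - p)/p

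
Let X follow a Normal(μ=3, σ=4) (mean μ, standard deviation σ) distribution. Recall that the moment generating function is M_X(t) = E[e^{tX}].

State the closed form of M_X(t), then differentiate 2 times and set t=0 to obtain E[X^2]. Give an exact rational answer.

E[X^2] = M′′(0) = 25

M_X(t) = e^(8*t^2 + 3*t)
M′(t) = 16*t*e^(3*t)*e^(8*t^2) + 3*e^(3*t)*e^(8*t^2)
M′′(t) = 256*t^2*e^(3*t)*e^(8*t^2) + 96*t*e^(3*t)*e^(8*t^2) + 25*e^(3*t)*e^(8*t^2)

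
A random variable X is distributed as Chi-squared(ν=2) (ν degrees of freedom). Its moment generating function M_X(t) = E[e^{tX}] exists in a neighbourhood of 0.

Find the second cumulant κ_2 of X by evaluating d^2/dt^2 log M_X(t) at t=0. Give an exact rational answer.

M_X(t) = 1/(1 - 2*t)
K_X(t) = log M_X(t) = -log(1 - 2*t)
K^(2)(t) = 4/(4*t^2 - 4*t + 1)

κ_2 = K^(2)(0) = 4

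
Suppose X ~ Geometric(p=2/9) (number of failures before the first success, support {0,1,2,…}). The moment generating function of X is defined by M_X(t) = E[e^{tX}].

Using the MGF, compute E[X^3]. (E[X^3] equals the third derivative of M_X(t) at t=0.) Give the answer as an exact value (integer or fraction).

E[X^3] = M′′′(0) = 1337/4

M_X(t) = 2/(9*(1 - 7*e^(t)/9))
M′(t) = 14*e^(t)/(49*e^(2*t) - 126*e^(t) + 81)
M′′(t) = (-98*e^(2*t) - 126*e^(t))/(343*e^(3*t) - 1323*e^(2*t) + 1701*e^(t) - 729)
M′′′(t) = (686*e^(3*t) + 3528*e^(2*t) + 1134*e^(t))/(2401*e^(4*t) - 12348*e^(3*t) + 23814*e^(2*t) - 20412*e^(t) + 6561)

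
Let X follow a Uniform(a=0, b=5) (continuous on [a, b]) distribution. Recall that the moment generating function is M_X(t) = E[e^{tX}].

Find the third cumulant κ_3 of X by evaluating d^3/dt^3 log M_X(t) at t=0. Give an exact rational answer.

κ_3 = D^3[K](0) = 0

M_X(t) = (e^(5*t) - 1)/(5*t)
K_X(t) = log M_X(t) = -log(t) + log(e^(5*t) - 1) - log(5)
D^3[K](t) = (125*t^3*e^(10*t) + 125*t^3*e^(5*t) - 2*e^(15*t) + 6*e^(10*t) - 6*e^(5*t) + 2)/(t^3*e^(15*t) - 3*t^3*e^(10*t) + 3*t^3*e^(5*t) - t^3)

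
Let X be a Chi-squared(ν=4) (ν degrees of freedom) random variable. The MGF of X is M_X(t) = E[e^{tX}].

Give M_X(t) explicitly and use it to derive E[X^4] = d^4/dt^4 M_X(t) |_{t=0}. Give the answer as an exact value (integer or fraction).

M_X(t) = (1 - 2*t)^(-2)
M^(4)(t) = 1920/(64*t^6 - 192*t^5 + 240*t^4 - 160*t^3 + 60*t^2 - 12*t + 1)

E[X^4] = M^(4)(0) = 1920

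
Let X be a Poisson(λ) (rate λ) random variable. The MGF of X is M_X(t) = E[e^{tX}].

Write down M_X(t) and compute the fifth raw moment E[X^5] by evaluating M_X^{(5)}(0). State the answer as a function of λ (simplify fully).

E[X^5] = D^5[M](0) = λ*(λ^4 + 10*λ^3 + 25*λ^2 + 15*λ + 1)

M_X(t) = e^(λ*(e^(t) - 1))
D^5[M](t) = (λ^5*e^(5*t)*e^(λ*e^(t)) + 10*λ^4*e^(4*t)*e^(λ*e^(t)) + 25*λ^3*e^(3*t)*e^(λ*e^(t)) + 15*λ^2*e^(2*t)*e^(λ*e^(t)) + λ*e^(t)*e^(λ*e^(t)))*e^(-λ)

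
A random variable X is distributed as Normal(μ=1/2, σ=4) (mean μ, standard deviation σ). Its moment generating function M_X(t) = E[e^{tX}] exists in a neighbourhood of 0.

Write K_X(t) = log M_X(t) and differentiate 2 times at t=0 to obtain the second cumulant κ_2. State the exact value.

M_X(t) = e^(8*t^2 + t/2)
K_X(t) = log M_X(t) = 8*t^2 + t/2
K′(t) = 16*t + 1/2
K′′(t) = 16

κ_2 = K′′(0) = 16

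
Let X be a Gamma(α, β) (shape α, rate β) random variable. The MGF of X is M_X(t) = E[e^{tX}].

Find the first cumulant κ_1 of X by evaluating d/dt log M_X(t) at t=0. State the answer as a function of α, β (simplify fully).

κ_1 = dK/dt |_{t=0} = α/β

M_X(t) = (β/(β - t))^α
K_X(t) = log M_X(t) = α*(log(β) - log(β - t))
dK/dt = -α/(-β + t)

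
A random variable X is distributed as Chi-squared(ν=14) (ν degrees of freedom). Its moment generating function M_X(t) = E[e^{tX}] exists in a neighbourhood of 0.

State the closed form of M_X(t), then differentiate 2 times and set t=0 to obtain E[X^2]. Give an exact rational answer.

E[X^2] = M′′(0) = 224

M_X(t) = (1 - 2*t)^(-7)
M′(t) = 14/(256*t^8 - 1024*t^7 + 1792*t^6 - 1792*t^5 + 1120*t^4 - 448*t^3 + 112*t^2 - 16*t + 1)
M′′(t) = -224/(512*t^9 - 2304*t^8 + 4608*t^7 - 5376*t^6 + 4032*t^5 - 2016*t^4 + 672*t^3 - 144*t^2 + 18*t - 1)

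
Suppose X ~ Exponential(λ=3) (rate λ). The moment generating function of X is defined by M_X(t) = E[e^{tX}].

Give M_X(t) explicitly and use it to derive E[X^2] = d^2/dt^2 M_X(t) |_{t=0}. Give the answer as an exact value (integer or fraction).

E[X^2] = D^2[M](0) = 2/9

M_X(t) = 3/(3 - t)
D^2[M](t) = -6/(t^3 - 9*t^2 + 27*t - 27)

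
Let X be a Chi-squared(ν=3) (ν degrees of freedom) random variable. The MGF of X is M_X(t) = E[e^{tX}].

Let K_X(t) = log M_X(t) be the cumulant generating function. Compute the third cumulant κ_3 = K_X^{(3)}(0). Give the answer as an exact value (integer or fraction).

κ_3 = d^3K/dt^3 |_{t=0} = 24

M_X(t) = (1 - 2*t)^(-3/2)
K_X(t) = log M_X(t) = -3*log(1 - 2*t)/2
dK/dt = -3/(2*t - 1)
d^2K/dt^2 = 6/(4*t^2 - 4*t + 1)
d^3K/dt^3 = -24/(8*t^3 - 12*t^2 + 6*t - 1)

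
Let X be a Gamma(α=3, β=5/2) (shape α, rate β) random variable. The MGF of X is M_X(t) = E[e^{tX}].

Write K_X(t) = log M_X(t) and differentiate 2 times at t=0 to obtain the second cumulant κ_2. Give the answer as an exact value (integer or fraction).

κ_2 = D^2[K](0) = 12/25

M_X(t) = 125/(8*(5/2 - t)^3)
K_X(t) = log M_X(t) = -3*log(5/2 - t) - 3*log(2) + 3*log(5)
D^2[K](t) = 12/(4*t^2 - 20*t + 25)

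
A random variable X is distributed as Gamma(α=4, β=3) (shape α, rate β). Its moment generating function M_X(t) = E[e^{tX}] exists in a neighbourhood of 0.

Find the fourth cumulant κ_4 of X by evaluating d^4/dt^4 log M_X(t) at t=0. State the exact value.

κ_4 = K^(4)(0) = 8/27

M_X(t) = 81/(3 - t)^4
K_X(t) = log M_X(t) = -4*log(3 - t) + 4*log(3)
K^(4)(t) = 24/(t^4 - 12*t^3 + 54*t^2 - 108*t + 81)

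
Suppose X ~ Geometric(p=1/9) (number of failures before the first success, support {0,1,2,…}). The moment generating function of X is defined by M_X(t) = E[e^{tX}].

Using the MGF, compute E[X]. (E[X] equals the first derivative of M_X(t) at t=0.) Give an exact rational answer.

E[X] = D[M](0) = 8

M_X(t) = 1/(9*(1 - 8*e^(t)/9))
D[M](t) = 8*e^(t)/(64*e^(2*t) - 144*e^(t) + 81)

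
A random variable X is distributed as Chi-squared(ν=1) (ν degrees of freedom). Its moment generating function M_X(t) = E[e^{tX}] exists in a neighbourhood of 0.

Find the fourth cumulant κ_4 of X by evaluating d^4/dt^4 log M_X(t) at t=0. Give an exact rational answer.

M_X(t) = 1/√(1 - 2*t)
K_X(t) = log M_X(t) = -log(1 - 2*t)/2
K′(t) = -1/(2*t - 1)
K′′(t) = 2/(4*t^2 - 4*t + 1)
K′′′(t) = -8/(8*t^3 - 12*t^2 + 6*t - 1)
K′′′′(t) = 48/(16*t^4 - 32*t^3 + 24*t^2 - 8*t + 1)

κ_4 = K′′′′(0) = 48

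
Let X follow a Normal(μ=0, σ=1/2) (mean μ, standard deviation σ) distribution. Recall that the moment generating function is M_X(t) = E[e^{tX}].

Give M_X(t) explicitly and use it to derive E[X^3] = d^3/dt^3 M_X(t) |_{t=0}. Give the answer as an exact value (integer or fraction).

E[X^3] = M^(3)(0) = 0

M_X(t) = e^(t^2/8)
M^(3)(t) = t^3*e^(t^2/8)/64 + 3*t*e^(t^2/8)/16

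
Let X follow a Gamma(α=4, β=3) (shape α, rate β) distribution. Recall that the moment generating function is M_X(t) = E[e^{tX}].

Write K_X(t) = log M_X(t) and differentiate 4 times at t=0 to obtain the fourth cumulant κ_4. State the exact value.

κ_4 = D^4[K](0) = 8/27

M_X(t) = 81/(3 - t)^4
K_X(t) = log M_X(t) = -4*log(3 - t) + 4*log(3)
D^4[K](t) = 24/(t^4 - 12*t^3 + 54*t^2 - 108*t + 81)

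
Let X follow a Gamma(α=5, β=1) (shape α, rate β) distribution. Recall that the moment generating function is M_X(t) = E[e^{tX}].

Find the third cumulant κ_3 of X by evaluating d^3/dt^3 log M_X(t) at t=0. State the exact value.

κ_3 = d^3K/dt^3 |_{t=0} = 10

M_X(t) = (1 - t)^(-5)
K_X(t) = log M_X(t) = -5*log(1 - t)
dK/dt = -5/(t - 1)
d^2K/dt^2 = 5/(t^2 - 2*t + 1)
d^3K/dt^3 = -10/(t^3 - 3*t^2 + 3*t - 1)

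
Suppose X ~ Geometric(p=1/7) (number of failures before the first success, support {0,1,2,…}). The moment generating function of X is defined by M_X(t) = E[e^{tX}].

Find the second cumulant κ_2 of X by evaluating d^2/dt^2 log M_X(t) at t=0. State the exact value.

κ_2 = D^2[K](0) = 42

M_X(t) = 1/(7*(1 - 6*e^(t)/7))
K_X(t) = log M_X(t) = -log(1 - 6*e^(t)/7) - log(7)
D^2[K](t) = 42*e^(t)/(36*e^(2*t) - 84*e^(t) + 49)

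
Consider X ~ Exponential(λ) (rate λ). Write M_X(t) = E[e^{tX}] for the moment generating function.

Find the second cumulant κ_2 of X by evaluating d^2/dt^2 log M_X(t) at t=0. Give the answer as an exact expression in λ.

κ_2 = K′′(0) = λ^(-2)

M_X(t) = λ/(λ - t)
K_X(t) = log M_X(t) = log(λ) - log(λ - t)
K′(t) = -1/(-λ + t)
K′′(t) = 1/(λ^2 - 2*λ*t + t^2)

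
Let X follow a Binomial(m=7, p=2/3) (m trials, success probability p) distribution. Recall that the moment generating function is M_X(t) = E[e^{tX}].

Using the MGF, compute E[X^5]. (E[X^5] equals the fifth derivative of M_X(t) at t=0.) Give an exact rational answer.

M_X(t) = (2*e^(t)/3 + 1/3)^7
dM/dt = 896*e^(7*t)/2187 + 896*e^(6*t)/729 + 1120*e^(5*t)/729 + 2240*e^(4*t)/2187 + 280*e^(3*t)/729 + 56*e^(2*t)/729 + 14*e^(t)/2187
d^2M/dt^2 = 6272*e^(7*t)/2187 + 1792*e^(6*t)/243 + 5600*e^(5*t)/729 + 8960*e^(4*t)/2187 + 280*e^(3*t)/243 + 112*e^(2*t)/729 + 14*e^(t)/2187
d^3M/dt^3 = 43904*e^(7*t)/2187 + 3584*e^(6*t)/81 + 28000*e^(5*t)/729 + 35840*e^(4*t)/2187 + 280*e^(3*t)/81 + 224*e^(2*t)/729 + 14*e^(t)/2187
d^4M/dt^4 = 307328*e^(7*t)/2187 + 7168*e^(6*t)/27 + 140000*e^(5*t)/729 + 143360*e^(4*t)/2187 + 280*e^(3*t)/27 + 448*e^(2*t)/729 + 14*e^(t)/2187
d^5M/dt^5 = 2151296*e^(7*t)/2187 + 14336*e^(6*t)/9 + 700000*e^(5*t)/729 + 573440*e^(4*t)/2187 + 280*e^(3*t)/9 + 896*e^(2*t)/729 + 14*e^(t)/2187

E[X^5] = d^5M/dt^5 |_{t=0} = 11494/3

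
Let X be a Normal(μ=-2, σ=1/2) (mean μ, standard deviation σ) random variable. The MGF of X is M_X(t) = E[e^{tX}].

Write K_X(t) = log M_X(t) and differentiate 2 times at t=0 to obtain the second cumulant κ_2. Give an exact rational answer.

M_X(t) = e^(t^2/8 - 2*t)
K_X(t) = log M_X(t) = t^2/8 - 2*t
K^(2)(t) = 1/4

κ_2 = K^(2)(0) = 1/4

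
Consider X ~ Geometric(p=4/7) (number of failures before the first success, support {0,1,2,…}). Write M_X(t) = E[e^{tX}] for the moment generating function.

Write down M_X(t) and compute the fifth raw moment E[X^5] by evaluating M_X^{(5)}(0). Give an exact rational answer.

E[X^5] = M′′′′′(0) = 23721/128

M_X(t) = 4/(7*(1 - 3*e^(t)/7))
M′(t) = 12*e^(t)/(9*e^(2*t) - 42*e^(t) + 49)
M′′(t) = (-36*e^(2*t) - 84*e^(t))/(27*e^(3*t) - 189*e^(2*t) + 441*e^(t) - 343)
M′′′(t) = (108*e^(3*t) + 1008*e^(2*t) + 588*e^(t))/(81*e^(4*t) - 756*e^(3*t) + 2646*e^(2*t) - 4116*e^(t) + 2401)
M′′′′(t) = (-324*e^(4*t) - 8316*e^(3*t) - 19404*e^(2*t) - 4116*e^(t))/(243*e^(5*t) - 2835*e^(4*t) + 13230*e^(3*t) - 30870*e^(2*t) + 36015*e^(t) - 16807)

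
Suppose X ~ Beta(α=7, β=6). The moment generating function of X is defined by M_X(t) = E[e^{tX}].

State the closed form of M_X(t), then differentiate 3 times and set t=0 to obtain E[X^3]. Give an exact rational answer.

E[X^3] = d^3M/dt^3 |_{t=0} = 12/65

M_X(t) = ₁F₁(7; 13; t)
dM/dt = 7*₁F₁(8; 14; t)/13
d^2M/dt^2 = 4*₁F₁(9; 15; t)/13
d^3M/dt^3 = 12*₁F₁(10; 16; t)/65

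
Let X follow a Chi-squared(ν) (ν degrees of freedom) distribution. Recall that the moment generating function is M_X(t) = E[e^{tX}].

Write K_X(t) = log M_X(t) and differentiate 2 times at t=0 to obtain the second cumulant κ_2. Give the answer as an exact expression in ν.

κ_2 = d^2K/dt^2 |_{t=0} = 2*ν

M_X(t) = (1 - 2*t)^(-ν/2)
K_X(t) = log M_X(t) = -ν*log(1 - 2*t)/2
dK/dt = -ν/(2*t - 1)
d^2K/dt^2 = 2*ν/(4*t^2 - 4*t + 1)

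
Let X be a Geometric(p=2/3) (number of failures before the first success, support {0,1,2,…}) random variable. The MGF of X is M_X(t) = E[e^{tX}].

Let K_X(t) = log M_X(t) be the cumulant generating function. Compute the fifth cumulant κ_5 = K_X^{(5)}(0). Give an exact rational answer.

M_X(t) = 2/(3*(1 - e^(t)/3))
K_X(t) = log M_X(t) = -log(1 - e^(t)/3) - log(3) + log(2)
dK/dt = -e^(t)/(e^(t) - 3)
d^2K/dt^2 = 3*e^(t)/(e^(2*t) - 6*e^(t) + 9)
d^3K/dt^3 = (-3*e^(2*t) - 9*e^(t))/(e^(3*t) - 9*e^(2*t) + 27*e^(t) - 27)
d^4K/dt^4 = (3*e^(3*t) + 36*e^(2*t) + 27*e^(t))/(e^(4*t) - 12*e^(3*t) + 54*e^(2*t) - 108*e^(t) + 81)
d^5K/dt^5 = (-3*e^(4*t) - 99*e^(3*t) - 297*e^(2*t) - 81*e^(t))/(e^(5*t) - 15*e^(4*t) + 90*e^(3*t) - 270*e^(2*t) + 405*e^(t) - 243)

κ_5 = d^5K/dt^5 |_{t=0} = 15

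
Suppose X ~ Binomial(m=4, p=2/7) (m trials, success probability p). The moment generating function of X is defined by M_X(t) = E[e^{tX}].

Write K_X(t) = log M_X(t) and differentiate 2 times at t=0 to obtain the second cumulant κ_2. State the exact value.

M_X(t) = (2*e^(t)/7 + 5/7)^4
K_X(t) = log M_X(t) = 4*log(2*e^(t)/7 + 5/7)
K′(t) = 8*e^(t)/(2*e^(t) + 5)
K′′(t) = 40*e^(t)/(4*e^(2*t) + 20*e^(t) + 25)

κ_2 = K′′(0) = 40/49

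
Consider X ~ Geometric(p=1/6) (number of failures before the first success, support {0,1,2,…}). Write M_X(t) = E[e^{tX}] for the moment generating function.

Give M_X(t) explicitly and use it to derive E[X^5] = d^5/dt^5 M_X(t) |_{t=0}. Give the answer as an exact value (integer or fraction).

M_X(t) = 1/(6*(1 - 5*e^(t)/6))

E[X^5] = D^5[M](0) = 544505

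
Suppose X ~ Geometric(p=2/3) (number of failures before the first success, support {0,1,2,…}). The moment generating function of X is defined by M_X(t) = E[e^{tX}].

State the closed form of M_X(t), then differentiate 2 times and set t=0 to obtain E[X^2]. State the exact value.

M_X(t) = 2/(3*(1 - e^(t)/3))
D^2[M](t) = (-2*e^(2*t) - 6*e^(t))/(e^(3*t) - 9*e^(2*t) + 27*e^(t) - 27)

E[X^2] = D^2[M](0) = 1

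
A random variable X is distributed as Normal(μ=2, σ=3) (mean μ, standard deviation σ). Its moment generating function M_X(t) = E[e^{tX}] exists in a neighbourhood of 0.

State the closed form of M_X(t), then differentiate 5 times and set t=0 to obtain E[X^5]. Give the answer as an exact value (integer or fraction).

M_X(t) = e^(9*t^2/2 + 2*t)

E[X^5] = D^5[M](0) = 3182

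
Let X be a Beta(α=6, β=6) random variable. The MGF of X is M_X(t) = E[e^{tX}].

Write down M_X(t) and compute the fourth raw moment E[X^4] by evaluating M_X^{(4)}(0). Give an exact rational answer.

E[X^4] = M^(4)(0) = 6/65

M_X(t) = ₁F₁(6; 12; t)
M^(4)(t) = 6*₁F₁(10; 16; t)/65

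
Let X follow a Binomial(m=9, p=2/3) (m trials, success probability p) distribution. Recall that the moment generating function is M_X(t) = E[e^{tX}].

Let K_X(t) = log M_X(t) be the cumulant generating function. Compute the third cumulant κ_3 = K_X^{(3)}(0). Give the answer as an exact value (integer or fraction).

M_X(t) = (2*e^(t)/3 + 1/3)^9
K_X(t) = log M_X(t) = 9*log(2*e^(t)/3 + 1/3)
D^3[K](t) = (-36*e^(2*t) + 18*e^(t))/(8*e^(3*t) + 12*e^(2*t) + 6*e^(t) + 1)

κ_3 = D^3[K](0) = -2/3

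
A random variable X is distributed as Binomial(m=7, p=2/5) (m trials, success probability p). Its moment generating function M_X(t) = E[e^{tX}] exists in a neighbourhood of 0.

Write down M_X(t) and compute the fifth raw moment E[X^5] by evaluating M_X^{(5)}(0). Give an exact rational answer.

E[X^5] = D^5[M](0) = 425278/625

M_X(t) = (2*e^(t)/5 + 3/5)^7
D^5[M](t) = 2151296*e^(7*t)/78125 + 10450944*e^(6*t)/78125 + 6048*e^(5*t)/25 + 3096576*e^(4*t)/15625 + 1102248*e^(3*t)/15625 + 653184*e^(2*t)/78125 + 10206*e^(t)/78125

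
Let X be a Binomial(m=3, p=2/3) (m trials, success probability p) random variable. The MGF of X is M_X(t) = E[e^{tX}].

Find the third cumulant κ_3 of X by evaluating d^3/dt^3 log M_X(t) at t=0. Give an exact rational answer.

κ_3 = d^3K/dt^3 |_{t=0} = -2/9

M_X(t) = (2*e^(t)/3 + 1/3)^3
K_X(t) = log M_X(t) = 3*log(2*e^(t)/3 + 1/3)
dK/dt = 6*e^(t)/(2*e^(t) + 1)
d^2K/dt^2 = 6*e^(t)/(4*e^(2*t) + 4*e^(t) + 1)
d^3K/dt^3 = (-12*e^(2*t) + 6*e^(t))/(8*e^(3*t) + 12*e^(2*t) + 6*e^(t) + 1)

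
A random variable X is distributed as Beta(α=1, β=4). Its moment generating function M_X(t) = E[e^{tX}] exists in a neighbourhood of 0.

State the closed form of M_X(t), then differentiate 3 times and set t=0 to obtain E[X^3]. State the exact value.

E[X^3] = d^3M/dt^3 |_{t=0} = 1/35

M_X(t) = ₁F₁(1; 5; t)
dM/dt = ₁F₁(2; 6; t)/5
d^2M/dt^2 = ₁F₁(3; 7; t)/15
d^3M/dt^3 = ₁F₁(4; 8; t)/35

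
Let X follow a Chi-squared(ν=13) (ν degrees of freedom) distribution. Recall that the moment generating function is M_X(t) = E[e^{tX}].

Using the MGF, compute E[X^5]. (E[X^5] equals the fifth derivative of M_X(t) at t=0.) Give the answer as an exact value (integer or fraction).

E[X^5] = d^5M/dt^5 |_{t=0} = 1322685

M_X(t) = (1 - 2*t)^(-13/2)
dM/dt = -13/(128*t^7*√(1 - 2*t) - 448*t^6*√(1 - 2*t) + 672*t^5*√(1 - 2*t) - 560*t^4*√(1 - 2*t) + 280*t^3*√(1 - 2*t) - 84*t^2*√(1 - 2*t) + 14*t*√(1 - 2*t) - √(1 - 2*t))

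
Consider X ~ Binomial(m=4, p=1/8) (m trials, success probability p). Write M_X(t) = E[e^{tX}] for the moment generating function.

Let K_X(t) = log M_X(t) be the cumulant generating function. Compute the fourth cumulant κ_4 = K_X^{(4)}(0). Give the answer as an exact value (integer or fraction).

κ_4 = d^4K/dt^4 |_{t=0} = 77/512

M_X(t) = (e^(t)/8 + 7/8)^4
K_X(t) = log M_X(t) = 4*log(e^(t)/8 + 7/8)
dK/dt = 4*e^(t)/(e^(t) + 7)
d^2K/dt^2 = 28*e^(t)/(e^(2*t) + 14*e^(t) + 49)
d^3K/dt^3 = (-28*e^(2*t) + 196*e^(t))/(e^(3*t) + 21*e^(2*t) + 147*e^(t) + 343)
d^4K/dt^4 = (28*e^(3*t) - 784*e^(2*t) + 1372*e^(t))/(e^(4*t) + 28*e^(3*t) + 294*e^(2*t) + 1372*e^(t) + 2401)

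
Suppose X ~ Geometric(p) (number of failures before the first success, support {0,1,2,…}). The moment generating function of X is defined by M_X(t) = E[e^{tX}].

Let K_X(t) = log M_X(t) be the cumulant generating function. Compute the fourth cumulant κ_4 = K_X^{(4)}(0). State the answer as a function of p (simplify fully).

κ_4 = D^4[K](0) = (-p^3 + 7*p^2 - 12*p + 6)/p^4

M_X(t) = p/(-(1 - p)*e^(t) + 1)
K_X(t) = log M_X(t) = log(p) - log(-(1 - p)*e^(t) + 1)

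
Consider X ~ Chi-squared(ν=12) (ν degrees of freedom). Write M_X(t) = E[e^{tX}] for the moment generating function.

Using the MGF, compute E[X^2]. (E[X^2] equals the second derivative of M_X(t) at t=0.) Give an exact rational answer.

M_X(t) = (1 - 2*t)^(-6)
M^(2)(t) = 168/(256*t^8 - 1024*t^7 + 1792*t^6 - 1792*t^5 + 1120*t^4 - 448*t^3 + 112*t^2 - 16*t + 1)

E[X^2] = M^(2)(0) = 168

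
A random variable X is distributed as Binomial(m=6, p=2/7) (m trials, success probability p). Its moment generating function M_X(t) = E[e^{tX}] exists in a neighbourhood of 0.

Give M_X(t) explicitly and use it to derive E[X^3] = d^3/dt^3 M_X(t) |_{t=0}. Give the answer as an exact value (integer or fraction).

E[X^3] = M′′′(0) = 4068/343

M_X(t) = (2*e^(t)/7 + 5/7)^6
M′(t) = 384*e^(6*t)/117649 + 4800*e^(5*t)/117649 + 24000*e^(4*t)/117649 + 60000*e^(3*t)/117649 + 75000*e^(2*t)/117649 + 37500*e^(t)/117649
M′′(t) = 2304*e^(6*t)/117649 + 24000*e^(5*t)/117649 + 96000*e^(4*t)/117649 + 180000*e^(3*t)/117649 + 150000*e^(2*t)/117649 + 37500*e^(t)/117649
M′′′(t) = 13824*e^(6*t)/117649 + 120000*e^(5*t)/117649 + 384000*e^(4*t)/117649 + 540000*e^(3*t)/117649 + 300000*e^(2*t)/117649 + 37500*e^(t)/117649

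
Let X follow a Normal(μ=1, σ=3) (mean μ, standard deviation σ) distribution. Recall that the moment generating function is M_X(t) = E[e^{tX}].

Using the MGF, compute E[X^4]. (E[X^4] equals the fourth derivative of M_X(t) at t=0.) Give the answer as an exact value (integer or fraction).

E[X^4] = d^4M/dt^4 |_{t=0} = 298

M_X(t) = e^(9*t^2/2 + t)
dM/dt = 9*t*e^(t)*e^(9*t^2/2) + e^(t)*e^(9*t^2/2)
d^2M/dt^2 = 81*t^2*e^(t)*e^(9*t^2/2) + 18*t*e^(t)*e^(9*t^2/2) + 10*e^(t)*e^(9*t^2/2)
d^3M/dt^3 = 729*t^3*e^(t)*e^(9*t^2/2) + 243*t^2*e^(t)*e^(9*t^2/2) + 270*t*e^(t)*e^(9*t^2/2) + 28*e^(t)*e^(9*t^2/2)
d^4M/dt^4 = 6561*t^4*e^(t)*e^(9*t^2/2) + 2916*t^3*e^(t)*e^(9*t^2/2) + 4860*t^2*e^(t)*e^(9*t^2/2) + 1008*t*e^(t)*e^(9*t^2/2) + 298*e^(t)*e^(9*t^2/2)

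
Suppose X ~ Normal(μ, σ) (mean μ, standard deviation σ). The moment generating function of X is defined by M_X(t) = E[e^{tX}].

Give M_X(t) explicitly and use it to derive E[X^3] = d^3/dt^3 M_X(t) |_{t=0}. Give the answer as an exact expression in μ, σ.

M_X(t) = e^(μ*t + σ^2*t^2/2)
M′(t) = μ*e^(μ*t)*e^(σ^2*t^2/2) + σ^2*t*e^(μ*t)*e^(σ^2*t^2/2)
M′′(t) = μ^2*e^(μ*t)*e^(σ^2*t^2/2) + 2*μ*σ^2*t*e^(μ*t)*e^(σ^2*t^2/2) + σ^4*t^2*e^(μ*t)*e^(σ^2*t^2/2) + σ^2*e^(μ*t)*e^(σ^2*t^2/2)

E[X^3] = M′′′(0) = μ*(μ^2 + 3*σ^2)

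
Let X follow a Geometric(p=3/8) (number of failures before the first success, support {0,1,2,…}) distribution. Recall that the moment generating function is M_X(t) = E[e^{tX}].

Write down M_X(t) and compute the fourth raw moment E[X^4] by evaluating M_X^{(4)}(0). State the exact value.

E[X^4] = M^(4)(0) = 10595/27

M_X(t) = 3/(8*(1 - 5*e^(t)/8))
M^(4)(t) = (-1875*e^(4*t) - 33000*e^(3*t) - 52800*e^(2*t) - 7680*e^(t))/(3125*e^(5*t) - 25000*e^(4*t) + 80000*e^(3*t) - 128000*e^(2*t) + 102400*e^(t) - 32768)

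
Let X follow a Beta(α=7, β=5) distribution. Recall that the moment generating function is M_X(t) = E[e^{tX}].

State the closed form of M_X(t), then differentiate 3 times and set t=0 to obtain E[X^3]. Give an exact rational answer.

E[X^3] = d^3M/dt^3 |_{t=0} = 3/13

M_X(t) = ₁F₁(7; 12; t)
dM/dt = 7*₁F₁(8; 13; t)/12
d^2M/dt^2 = 14*₁F₁(9; 14; t)/39
d^3M/dt^3 = 3*₁F₁(10; 15; t)/13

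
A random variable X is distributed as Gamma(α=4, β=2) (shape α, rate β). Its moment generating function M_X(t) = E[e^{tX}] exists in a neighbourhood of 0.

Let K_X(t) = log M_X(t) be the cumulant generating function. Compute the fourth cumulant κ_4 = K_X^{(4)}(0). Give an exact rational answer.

M_X(t) = 16/(2 - t)^4
K_X(t) = log M_X(t) = -4*log(2 - t) + 4*log(2)
D^4[K](t) = 24/(t^4 - 8*t^3 + 24*t^2 - 32*t + 16)

κ_4 = D^4[K](0) = 3/2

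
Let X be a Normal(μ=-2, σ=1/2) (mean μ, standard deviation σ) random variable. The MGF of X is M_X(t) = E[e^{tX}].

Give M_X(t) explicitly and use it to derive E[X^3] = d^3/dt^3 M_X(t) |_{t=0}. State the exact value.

E[X^3] = d^3M/dt^3 |_{t=0} = -19/2

M_X(t) = e^(t^2/8 - 2*t)
dM/dt = t*e^(-2*t)*e^(t^2/8)/4 - 2*e^(-2*t)*e^(t^2/8)
d^2M/dt^2 = (t^2*e^(t^2/8) - 16*t*e^(t^2/8) + 68*e^(t^2/8))*e^(-2*t)/16
d^3M/dt^3 = (t^3*e^(t^2/8) - 24*t^2*e^(t^2/8) + 204*t*e^(t^2/8) - 608*e^(t^2/8))*e^(-2*t)/64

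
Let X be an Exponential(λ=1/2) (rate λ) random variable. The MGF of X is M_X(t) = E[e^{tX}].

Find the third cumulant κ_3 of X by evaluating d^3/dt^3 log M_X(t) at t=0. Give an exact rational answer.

M_X(t) = 1/(2*(1/2 - t))
K_X(t) = log M_X(t) = -log(1/2 - t) - log(2)
dK/dt = -2/(2*t - 1)
d^2K/dt^2 = 4/(4*t^2 - 4*t + 1)
d^3K/dt^3 = -16/(8*t^3 - 12*t^2 + 6*t - 1)

κ_3 = d^3K/dt^3 |_{t=0} = 16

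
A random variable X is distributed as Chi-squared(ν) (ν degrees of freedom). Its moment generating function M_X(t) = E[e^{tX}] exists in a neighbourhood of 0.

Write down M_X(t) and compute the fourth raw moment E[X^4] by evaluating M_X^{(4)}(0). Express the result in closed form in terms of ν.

M_X(t) = (1 - 2*t)^(-ν/2)
M^(4)(t) = (ν^4 + 12*ν^3 + 44*ν^2 + 48*ν)/(16*t^4*(1 - 2*t)^(ν/2) - 32*t^3*(1 - 2*t)^(ν/2) + 24*t^2*(1 - 2*t)^(ν/2) - 8*t*(1 - 2*t)^(ν/2) + (1 - 2*t)^(ν/2))

E[X^4] = M^(4)(0) = ν*(ν^3 + 12*ν^2 + 44*ν + 48)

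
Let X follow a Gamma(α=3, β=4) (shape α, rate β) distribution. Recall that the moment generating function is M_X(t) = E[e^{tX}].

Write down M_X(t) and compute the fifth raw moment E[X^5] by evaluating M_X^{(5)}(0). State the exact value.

M_X(t) = 64/(4 - t)^3
dM/dt = 192/(t^4 - 16*t^3 + 96*t^2 - 256*t + 256)
d^2M/dt^2 = -768/(t^5 - 20*t^4 + 160*t^3 - 640*t^2 + 1280*t - 1024)
d^3M/dt^3 = 3840/(t^6 - 24*t^5 + 240*t^4 - 1280*t^3 + 3840*t^2 - 6144*t + 4096)
d^4M/dt^4 = -23040/(t^7 - 28*t^6 + 336*t^5 - 2240*t^4 + 8960*t^3 - 21504*t^2 + 28672*t - 16384)
d^5M/dt^5 = 161280/(t^8 - 32*t^7 + 448*t^6 - 3584*t^5 + 17920*t^4 - 57344*t^3 + 114688*t^2 - 131072*t + 65536)

E[X^5] = d^5M/dt^5 |_{t=0} = 315/128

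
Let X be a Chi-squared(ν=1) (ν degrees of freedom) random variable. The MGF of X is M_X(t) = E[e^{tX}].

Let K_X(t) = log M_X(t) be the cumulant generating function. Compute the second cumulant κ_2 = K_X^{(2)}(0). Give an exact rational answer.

κ_2 = d^2K/dt^2 |_{t=0} = 2

M_X(t) = 1/√(1 - 2*t)
K_X(t) = log M_X(t) = -log(1 - 2*t)/2
dK/dt = -1/(2*t - 1)
d^2K/dt^2 = 2/(4*t^2 - 4*t + 1)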